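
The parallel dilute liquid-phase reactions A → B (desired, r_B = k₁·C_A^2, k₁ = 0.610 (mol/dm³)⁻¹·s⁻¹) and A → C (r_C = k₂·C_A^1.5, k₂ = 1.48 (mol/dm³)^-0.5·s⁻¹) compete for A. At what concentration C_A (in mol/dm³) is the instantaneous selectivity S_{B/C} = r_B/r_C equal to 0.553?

S_{B/C} = (k₁/k₂)·C_A^0.5 ⇒ C_A = (S·k₂/k₁)^(2).
= (0.553×1.48/0.610)^(2) = (1.342)^(2) = 1.80 mol/dm³.

1.80 mol/dm³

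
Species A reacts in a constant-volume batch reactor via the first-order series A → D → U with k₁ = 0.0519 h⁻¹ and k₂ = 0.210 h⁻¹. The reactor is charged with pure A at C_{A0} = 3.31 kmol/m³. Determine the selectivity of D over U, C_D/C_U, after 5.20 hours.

For first-order series with pure A initially, C_D(t) = k₁C_{A0}/(k₂−k₁)·(e^(−k₁t) − e^(−k₂t)).
e^(−k₁t) = e^(−0.0519×5.20) = e^(−0.2699) = 0.7635; e^(−k₂t) = e^(−1.092) = 0.3355.
C_D = 0.0519×3.31/(0.210−0.0519) × (0.7635−0.3355) = 1.087×0.4279 = 0.4650 kmol/m³.
C_A = C_{A0}e^(−k₁t) = 2.527 kmol/m³, so C_U = C_{A0}−C_A−C_D = 0.3179 kmol/m³; C_D/C_U = 1.46.

1.46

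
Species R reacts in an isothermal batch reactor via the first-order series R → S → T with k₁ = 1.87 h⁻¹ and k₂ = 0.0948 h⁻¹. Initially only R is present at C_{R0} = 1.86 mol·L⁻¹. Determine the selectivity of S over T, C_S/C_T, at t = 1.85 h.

7.23

Solving the coupled first-order balances gives C_S(t) = [k₁/(k₂−k₁)]·C_{R0}·(e^(−k₁t) − e^(−k₂t)).
e^(−k₁t) = e^(−1.87×1.85) = e^(−3.460) = 0.03145; e^(−k₂t) = e^(−0.1754) = 0.8391.
C_S = 1.87×1.86/(0.0948−1.87) × (0.03145−0.8391) = (-1.959)×(-0.8077) = 1.583 mol·L⁻¹.
C_R = C_{R0}e^(−k₁t) = 0.05849 mol·L⁻¹, so C_T = C_{R0}−C_R−C_S = 0.2190 mol·L⁻¹; C_S/C_T = 7.23.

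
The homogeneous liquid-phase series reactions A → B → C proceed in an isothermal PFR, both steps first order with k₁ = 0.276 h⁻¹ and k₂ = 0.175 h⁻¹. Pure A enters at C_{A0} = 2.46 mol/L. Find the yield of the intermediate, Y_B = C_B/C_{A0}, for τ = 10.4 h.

The intermediate concentration in a first-order A→B→C sequence is C_B = k₁C_{A0}(e^(−k₁τ) − e^(−k₂τ))/(k₂−k₁).
e^(−k₁τ) = e^(−0.276×10.4) = e^(−2.870) = 0.05668; e^(−k₂τ) = e^(−1.820) = 0.1620.
C_B = 0.276×2.46/(0.175−0.276) × (0.05668−0.1620) = (-6.722)×(-0.1053) = 0.7082 mol/L.
Y_B = C_B/C_{A0} = 0.7082/2.46 = 0.288.

0.288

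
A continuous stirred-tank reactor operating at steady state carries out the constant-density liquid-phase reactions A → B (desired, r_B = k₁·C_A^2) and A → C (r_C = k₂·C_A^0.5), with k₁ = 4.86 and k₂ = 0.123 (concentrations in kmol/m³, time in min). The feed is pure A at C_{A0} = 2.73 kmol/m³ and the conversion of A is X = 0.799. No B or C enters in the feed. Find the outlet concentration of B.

Exit C_A = C_{A0}(1−X) = 2.73×0.201 = 0.5487 kmol/m³.
Rates in a CSTR are evaluated at the outlet concentration: r_B = 4.86×0.5487^2 = 1.463, r_C = 0.123×0.5487^0.5 = 0.09111.
Fraction of consumed A going to B: r_B/(r_B+r_C) = 0.9414.
C_B = 0.9414·C_{A0}·X = 0.9414×2.73×0.799 = 2.05 kmol/m³.

2.05 kmol/m³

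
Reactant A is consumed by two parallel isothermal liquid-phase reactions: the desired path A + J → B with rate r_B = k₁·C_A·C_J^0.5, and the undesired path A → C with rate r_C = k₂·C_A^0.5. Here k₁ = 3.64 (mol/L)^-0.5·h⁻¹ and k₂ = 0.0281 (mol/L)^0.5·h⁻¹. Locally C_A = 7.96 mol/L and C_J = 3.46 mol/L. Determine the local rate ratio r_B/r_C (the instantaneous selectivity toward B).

680

S_{B/C} = r_B/r_C = (k₁·C_A·C_J^0.5)/(k₂·C_A^0.5) = (k₁/k₂)·C_A^0.5·C_J^0.5.
= (3.64×7.960×3.460^0.5) / (0.0281×7.960^0.5) = 53.90/0.07928 = 680.
Since the desired path is higher order in A, keeping C_A high (PFR or concentrated feed) favours B.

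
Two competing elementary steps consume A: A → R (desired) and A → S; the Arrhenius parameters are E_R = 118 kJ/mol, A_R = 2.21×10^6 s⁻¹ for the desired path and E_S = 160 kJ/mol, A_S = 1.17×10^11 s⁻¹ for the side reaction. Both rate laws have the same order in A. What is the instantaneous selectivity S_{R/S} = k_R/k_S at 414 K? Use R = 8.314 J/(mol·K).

3.76

Since both paths have the same order in A, the concentration cancels and S_{R/S} = k_R/k_S = (A_R/A_S)·exp[(E_S−E_R)/(RT)].
(E_S−E_R)/(RT) = (160−118)×10³/(8.314×414) = 42000/3442 = 12.20.
k_R/k_S = (2.21×10^6/1.17×10^11)·exp(12.20) = 1.889×10^-5 × 1.992×10^5 = 3.76.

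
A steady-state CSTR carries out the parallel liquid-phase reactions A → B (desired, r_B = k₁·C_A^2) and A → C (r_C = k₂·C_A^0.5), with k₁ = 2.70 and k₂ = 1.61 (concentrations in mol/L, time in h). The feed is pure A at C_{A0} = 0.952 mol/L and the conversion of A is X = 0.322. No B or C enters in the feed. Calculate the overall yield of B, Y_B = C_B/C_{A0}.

Exit C_A = C_{A0}(1−X) = 0.952×0.678 = 0.6455 mol/L.
In a CSTR the entire volume is at exit conditions, so r_B = 2.70×0.6455^2 = 1.125 and r_C = 1.61×0.6455^0.5 = 1.293.
Fraction of consumed A going to B: r_B/(r_B+r_C) = 0.4651.
C_B = 0.4651·C_{A0}·X = 0.4651×0.952×0.322 = 0.143 mol/L; Y_B = C_B/C_{A0} = 0.150.

0.150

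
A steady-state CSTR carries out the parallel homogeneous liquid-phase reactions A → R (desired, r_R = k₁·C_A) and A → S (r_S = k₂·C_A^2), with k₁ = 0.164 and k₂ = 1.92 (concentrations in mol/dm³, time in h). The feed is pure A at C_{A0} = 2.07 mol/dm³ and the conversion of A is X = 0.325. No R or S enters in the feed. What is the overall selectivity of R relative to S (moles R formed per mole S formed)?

0.0611

Exit C_A = C_{A0}(1−X) = 2.07×0.675 = 1.397 mol/dm³.
A CSTR operates uniformly at the exit composition, giving r_R = 0.2291 and r_S = 3.748 (each k·C_A^n at C_A = 1.397).
Overall selectivity = C_R/C_S = r_Rτ/(r_Sτ) = r_R/r_S = 0.0611.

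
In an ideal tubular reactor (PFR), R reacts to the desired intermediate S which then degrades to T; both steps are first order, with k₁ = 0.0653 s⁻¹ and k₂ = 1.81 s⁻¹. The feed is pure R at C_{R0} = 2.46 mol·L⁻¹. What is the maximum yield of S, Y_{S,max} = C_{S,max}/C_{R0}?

At the optimum, C_{S,max}/C_{R0} = (k₁/k₂)^[k₂/(k₂−k₁)].
= (0.0653/1.81)^(1.81/(1.81−0.0653)) = (0.03608)^(1.037) = 0.03186.

0.0319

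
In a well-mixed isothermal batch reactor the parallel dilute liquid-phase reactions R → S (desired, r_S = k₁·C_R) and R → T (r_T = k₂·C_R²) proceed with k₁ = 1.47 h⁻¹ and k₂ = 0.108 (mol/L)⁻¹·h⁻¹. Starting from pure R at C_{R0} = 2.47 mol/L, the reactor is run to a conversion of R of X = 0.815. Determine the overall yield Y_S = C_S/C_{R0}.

0.737

C_R = C_{R0}(1−X) = 0.4570 mol/L.
Along a PFR/batch, dC_S/dC_R = −r_S/(r_S+r_T) = −k₁/(k₁+k₂·C_R).
Integrating from C_{R0} to C_R: C_S = (1.47/0.108)·ln[(1.47+0.108·2.47)/(1.47+0.108·0.457)] = 13.61·ln(1.737/1.519) = 1.820 mol/L.
Y_S = C_S/C_{R0} = 1.820/2.47 = 0.737.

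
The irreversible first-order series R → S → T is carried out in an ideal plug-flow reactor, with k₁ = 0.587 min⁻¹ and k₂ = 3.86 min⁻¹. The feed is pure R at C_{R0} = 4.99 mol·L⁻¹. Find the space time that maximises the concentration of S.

For first-order series the maximum of C_S occurs at τ_opt = ln(k₂/k₁)/(k₂−k₁).
= ln(3.86/0.587)/(3.86−0.587) = ln(6.576)/3.273 = 1.883/3.273 = 0.575 min.

0.575 min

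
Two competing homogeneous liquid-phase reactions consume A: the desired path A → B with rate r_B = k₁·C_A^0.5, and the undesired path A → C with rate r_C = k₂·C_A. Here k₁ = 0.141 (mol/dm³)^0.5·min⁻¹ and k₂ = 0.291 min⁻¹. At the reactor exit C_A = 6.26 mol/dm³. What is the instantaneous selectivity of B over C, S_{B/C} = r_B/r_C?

S_{B/C} = r_B/r_C = (k₁·C_A^0.5)/(k₂·C_A) = (k₁/k₂)·C_A^-0.5.
= (0.141×6.260^0.5) / (0.291×6.260) = 0.3528/1.822 = 0.194.
The undesired path is higher order in A, so low C_A (CSTR or dilute feed) favours B.

0.194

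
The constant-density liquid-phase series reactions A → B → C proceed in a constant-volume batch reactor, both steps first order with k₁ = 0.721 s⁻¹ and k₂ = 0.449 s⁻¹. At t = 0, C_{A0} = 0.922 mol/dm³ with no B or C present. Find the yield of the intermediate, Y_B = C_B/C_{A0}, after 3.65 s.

For first-order series with pure A initially, C_B(t) = k₁C_{A0}/(k₂−k₁)·(e^(−k₁t) − e^(−k₂t)).
e^(−k₁t) = e^(−0.721×3.65) = e^(−2.632) = 0.07196; e^(−k₂t) = e^(−1.639) = 0.1942.
C_B = 0.721×0.922/(0.449−0.721) × (0.07196−0.1942) = (-2.444)×(-0.1222) = 0.2988 mol/dm³.
Y_B = C_B/C_{A0} = 0.2988/0.922 = 0.324.

0.324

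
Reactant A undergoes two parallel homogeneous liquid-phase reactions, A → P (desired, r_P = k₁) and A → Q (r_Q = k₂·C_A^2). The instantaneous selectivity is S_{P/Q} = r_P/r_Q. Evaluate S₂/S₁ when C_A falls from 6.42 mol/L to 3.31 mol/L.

3.76

S_{P/Q} = (k₁/k₂)·C_A^-2, so S₂/S₁ = (C_{A,2}/C_{A,1})^-2.
= (3.31/6.42)^(-2) = (0.5156)^(-2) = 3.76.
Selectivity toward P rises as C_A falls — low-concentration operation is favoured.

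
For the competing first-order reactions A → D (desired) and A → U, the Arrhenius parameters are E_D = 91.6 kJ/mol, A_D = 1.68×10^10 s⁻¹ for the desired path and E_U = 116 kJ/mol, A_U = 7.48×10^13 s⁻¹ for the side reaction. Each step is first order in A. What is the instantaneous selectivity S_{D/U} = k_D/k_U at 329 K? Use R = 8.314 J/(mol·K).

With equal orders, S_{D/U} = k_D/k_U = (A_D/A_U)·exp[(E_U−E_D)/(RT)].
(E_U−E_D)/(RT) = (116−91.6)×10³/(8.314×329) = 24400/2735 = 8.920.
k_D/k_U = (1.68×10^10/7.48×10^13)·exp(8.920) = 2.246×10^-4 × 7483 = 1.68.

1.68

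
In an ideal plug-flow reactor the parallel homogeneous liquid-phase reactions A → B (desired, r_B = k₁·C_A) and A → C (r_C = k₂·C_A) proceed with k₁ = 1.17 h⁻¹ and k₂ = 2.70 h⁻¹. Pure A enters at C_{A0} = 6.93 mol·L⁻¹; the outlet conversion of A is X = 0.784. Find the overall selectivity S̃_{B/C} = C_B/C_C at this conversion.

C_A = C_{A0}(1−X) = 1.497 mol·L⁻¹.
Both paths are first order in A, so the instantaneous fraction to B is constant: dC_B/d(−C_A) = k₁/(k₁+k₂) = 0.3023.
C_B = 0.3023·(C_{A0}−C_A) = 0.3023×5.433 = 1.64 mol·L⁻¹.
C_C = (C_{A0}−C_A)−C_B = 3.791 mol·L⁻¹; S̃_{B/C} = 1.643/3.791 = 0.433.

0.433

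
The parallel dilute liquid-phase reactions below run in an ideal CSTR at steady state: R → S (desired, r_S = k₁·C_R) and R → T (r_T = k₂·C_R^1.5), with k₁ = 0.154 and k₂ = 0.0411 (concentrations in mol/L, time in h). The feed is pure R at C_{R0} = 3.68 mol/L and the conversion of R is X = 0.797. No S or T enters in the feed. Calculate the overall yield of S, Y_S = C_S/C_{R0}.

0.648

Exit C_R = C_{R0}(1−X) = 3.68×0.203 = 0.7470 mol/L.
In a CSTR the entire volume is at exit conditions, so r_S = 0.154×0.7470 = 0.1150 and r_T = 0.0411×0.7470^1.5 = 0.02654.
Fraction of consumed R going to S: r_S/(r_S+r_T) = 0.8126.
C_S = 0.8126·C_{R0}·X = 0.8126×3.68×0.797 = 2.38 mol/L; Y_S = C_S/C_{R0} = 0.648.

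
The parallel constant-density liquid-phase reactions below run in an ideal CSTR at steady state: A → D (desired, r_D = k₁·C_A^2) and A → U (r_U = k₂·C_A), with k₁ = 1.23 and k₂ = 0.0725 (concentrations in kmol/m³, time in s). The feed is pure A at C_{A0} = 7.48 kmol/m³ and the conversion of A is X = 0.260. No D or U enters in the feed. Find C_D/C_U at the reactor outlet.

Exit C_A = C_{A0}(1−X) = 7.48×0.740 = 5.535 kmol/m³.
A CSTR operates uniformly at the exit composition, giving r_D = 37.69 and r_U = 0.4013 (each k·C_A^n at C_A = 5.535).
Overall selectivity = C_D/C_U = r_Dτ/(r_Uτ) = r_D/r_U = 93.9.

93.9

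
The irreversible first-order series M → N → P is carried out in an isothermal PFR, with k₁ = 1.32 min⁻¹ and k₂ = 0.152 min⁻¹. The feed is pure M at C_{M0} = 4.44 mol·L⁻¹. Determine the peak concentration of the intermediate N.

Evaluating C_N at τ_opt = ln(k₂/k₁)/(k₂−k₁) gives C_{N,max}/C_{M0} = (k₁/k₂)^[k₂/(k₂−k₁)].
= (1.32/0.152)^(0.152/(0.152−1.32)) = (8.684)^(-0.1301) = 0.7548.
C_{N,max} = 0.7548×4.44 = 3.35 mol·L⁻¹.

3.35 mol·L⁻¹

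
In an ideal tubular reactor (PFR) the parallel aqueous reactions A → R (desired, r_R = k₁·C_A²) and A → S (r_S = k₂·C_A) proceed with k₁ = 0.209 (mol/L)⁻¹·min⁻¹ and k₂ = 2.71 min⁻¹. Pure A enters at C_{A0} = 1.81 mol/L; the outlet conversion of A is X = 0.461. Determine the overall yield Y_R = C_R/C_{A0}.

0.0446

C_A = C_{A0}(1−X) = 0.9756 mol/L.
Along a PFR/batch, dC_S/dC_A = −r_S/(r_R+r_S) = −k₂/(k₂+k₁·C_A).
Integrating from C_{A0} to C_A: C_S = (2.71/0.209)·ln[(2.71+0.209·1.81)/(2.71+0.209·0.976)] = 12.97·ln(3.088/2.914) = 0.7537 mol/L.
Then C_R = (C_{A0}−C_A) − C_S = 0.8344 − 0.7537 = 0.08072 mol/L.
Y_R = C_R/C_{A0} = 0.08072/1.81 = 0.0446.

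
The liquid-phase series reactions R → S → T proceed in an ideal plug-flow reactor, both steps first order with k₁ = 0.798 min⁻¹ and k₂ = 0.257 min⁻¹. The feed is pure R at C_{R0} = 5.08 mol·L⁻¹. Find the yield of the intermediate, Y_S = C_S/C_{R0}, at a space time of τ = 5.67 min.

The intermediate concentration in a first-order A→B→C sequence is C_S = k₁C_{R0}(e^(−k₁τ) − e^(−k₂τ))/(k₂−k₁).
e^(−k₁τ) = e^(−0.798×5.67) = e^(−4.525) = 0.01084; e^(−k₂τ) = e^(−1.457) = 0.2329.
C_S = 0.798×5.08/(0.257−0.798) × (0.01084−0.2329) = (-7.493)×(-0.2221) = 1.664 mol·L⁻¹.
Y_S = C_S/C_{R0} = 1.664/5.08 = 0.328.

0.328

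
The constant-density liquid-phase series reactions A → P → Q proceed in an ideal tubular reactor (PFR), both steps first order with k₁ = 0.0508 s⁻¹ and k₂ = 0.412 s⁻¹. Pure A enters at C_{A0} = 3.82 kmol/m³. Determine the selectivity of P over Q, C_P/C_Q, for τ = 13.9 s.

0.158

Solving the coupled first-order balances gives C_P(τ) = [k₁/(k₂−k₁)]·C_{A0}·(e^(−k₁τ) − e^(−k₂τ)).
e^(−k₁τ) = e^(−0.0508×13.9) = e^(−0.7061) = 0.4936; e^(−k₂τ) = e^(−5.727) = 0.003257.
C_P = 0.0508×3.82/(0.412−0.0508) × (0.4936−0.003257) = 0.5373×0.4903 = 0.2634 kmol/m³.
C_A = C_{A0}e^(−k₁τ) = 1.885 kmol/m³, so C_Q = C_{A0}−C_A−C_P = 1.671 kmol/m³; C_P/C_Q = 0.158.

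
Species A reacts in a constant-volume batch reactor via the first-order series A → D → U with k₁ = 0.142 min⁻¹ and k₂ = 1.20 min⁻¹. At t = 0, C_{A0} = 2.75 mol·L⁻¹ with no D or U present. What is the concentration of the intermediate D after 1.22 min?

0.225 mol·L⁻¹

For first-order series with pure A initially, C_D(t) = k₁C_{A0}/(k₂−k₁)·(e^(−k₁t) − e^(−k₂t)).
e^(−k₁t) = e^(−0.142×1.22) = e^(−0.1732) = 0.8409; e^(−k₂t) = e^(−1.464) = 0.2313.
C_D = 0.142×2.75/(1.20−0.142) × (0.8409−0.2313) = 0.3691×0.6096 = 0.2250 mol·L⁻¹.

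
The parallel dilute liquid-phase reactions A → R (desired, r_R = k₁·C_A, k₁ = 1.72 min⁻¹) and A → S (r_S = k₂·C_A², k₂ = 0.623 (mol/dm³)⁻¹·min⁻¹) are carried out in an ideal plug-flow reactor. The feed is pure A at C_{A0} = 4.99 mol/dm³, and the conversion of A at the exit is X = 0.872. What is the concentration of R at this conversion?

C_A = C_{A0}(1−X) = 0.6387 mol/dm³.
Along a PFR/batch, dC_R/dC_A = −r_R/(r_R+r_S) = −k₁/(k₁+k₂·C_A).
Integrating from C_{A0} to C_A: C_R = (1.72/0.623)·ln[(1.72+0.623·4.99)/(1.72+0.623·0.639)] = 2.761·ln(4.829/2.118) = 2.275 mol/dm³.

2.28 mol/dm³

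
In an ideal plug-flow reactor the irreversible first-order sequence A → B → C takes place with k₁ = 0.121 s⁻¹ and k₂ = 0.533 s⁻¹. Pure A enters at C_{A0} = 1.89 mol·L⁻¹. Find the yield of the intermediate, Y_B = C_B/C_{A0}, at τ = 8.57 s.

0.101

For first-order series with pure A initially, C_B(τ) = k₁C_{A0}/(k₂−k₁)·(e^(−k₁τ) − e^(−k₂τ)).
e^(−k₁τ) = e^(−0.121×8.57) = e^(−1.037) = 0.3545; e^(−k₂τ) = e^(−4.568) = 0.01038.
C_B = 0.121×1.89/(0.533−0.121) × (0.3545−0.01038) = 0.5551×0.3441 = 0.1910 mol·L⁻¹.
Y_B = C_B/C_{A0} = 0.1910/1.89 = 0.101.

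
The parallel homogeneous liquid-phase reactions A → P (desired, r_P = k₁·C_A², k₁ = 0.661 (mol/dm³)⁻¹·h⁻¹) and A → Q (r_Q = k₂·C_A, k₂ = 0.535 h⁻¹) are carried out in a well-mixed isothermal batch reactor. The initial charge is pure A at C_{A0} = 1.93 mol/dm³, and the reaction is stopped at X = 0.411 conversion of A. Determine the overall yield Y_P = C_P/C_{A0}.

0.268

C_A = C_{A0}(1−X) = 1.137 mol/dm³.
Along a PFR/batch, dC_Q/dC_A = −r_Q/(r_P+r_Q) = −k₂/(k₂+k₁·C_A).
Integrating from C_{A0} to C_A: C_Q = (0.535/0.661)·ln[(0.535+0.661·1.93)/(0.535+0.661·1.14)] = 0.8094·ln(1.811/1.286) = 0.2767 mol/dm³.
Then C_P = (C_{A0}−C_A) − C_Q = 0.7932 − 0.2767 = 0.5165 mol/dm³.
Y_P = C_P/C_{A0} = 0.5165/1.93 = 0.268.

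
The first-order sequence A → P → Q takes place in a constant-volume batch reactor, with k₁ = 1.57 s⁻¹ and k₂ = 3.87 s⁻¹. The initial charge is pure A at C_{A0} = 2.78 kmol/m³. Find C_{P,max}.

0.609 kmol/m³

For a first-order series the maximum intermediate yield is C_{P,max}/C_{A0} = (k₁/k₂)^[k₂/(k₂−k₁)].
= (1.57/3.87)^(3.87/(3.87−1.57)) = (0.4057)^(1.683) = 0.2191.
C_{P,max} = 0.2191×2.78 = 0.609 kmol/m³.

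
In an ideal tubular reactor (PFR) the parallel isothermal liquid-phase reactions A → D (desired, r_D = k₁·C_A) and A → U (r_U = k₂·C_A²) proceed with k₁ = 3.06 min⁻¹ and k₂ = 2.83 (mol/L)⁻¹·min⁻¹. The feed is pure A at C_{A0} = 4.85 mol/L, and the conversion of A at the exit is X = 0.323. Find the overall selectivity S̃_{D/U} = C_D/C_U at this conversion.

C_A = C_{A0}(1−X) = 3.283 mol/L.
Along a PFR/batch, dC_D/dC_A = −r_D/(r_D+r_U) = −k₁/(k₁+k₂·C_A).
Integrating from C_{A0} to C_A: C_D = (3.06/2.83)·ln[(3.06+2.83·4.85)/(3.06+2.83·3.28)] = 1.081·ln(16.79/12.35) = 0.3316 mol/L.
C_U = (C_{A0}−C_A)−C_D = 1.235 mol/L; S̃_{D/U} = 0.3316/1.235 = 0.269.

0.269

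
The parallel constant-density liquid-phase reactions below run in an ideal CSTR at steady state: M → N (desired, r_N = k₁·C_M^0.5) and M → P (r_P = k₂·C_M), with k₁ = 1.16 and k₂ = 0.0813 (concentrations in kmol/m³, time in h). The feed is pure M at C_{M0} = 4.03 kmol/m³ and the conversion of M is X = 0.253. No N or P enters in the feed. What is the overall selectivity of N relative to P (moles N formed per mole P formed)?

Exit C_M = C_{M0}(1−X) = 4.03×0.747 = 3.010 kmol/m³.
A CSTR operates uniformly at the exit composition, giving r_N = 2.013 and r_P = 0.2447 (each k·C_M^n at C_M = 3.010).
Overall selectivity = C_N/C_P = r_Nτ/(r_Pτ) = r_N/r_P = 8.22.

8.22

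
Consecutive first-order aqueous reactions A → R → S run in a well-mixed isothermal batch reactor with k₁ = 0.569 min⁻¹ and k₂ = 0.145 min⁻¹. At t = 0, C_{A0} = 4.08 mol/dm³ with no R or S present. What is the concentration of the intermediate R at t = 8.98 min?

1.46 mol/dm³

The intermediate concentration in a first-order A→B→C sequence is C_R = k₁C_{A0}(e^(−k₁t) − e^(−k₂t))/(k₂−k₁).
e^(−k₁t) = e^(−0.569×8.98) = e^(−5.110) = 0.006038; e^(−k₂t) = e^(−1.302) = 0.2720.
C_R = 0.569×4.08/(0.145−0.569) × (0.006038−0.2720) = (-5.475)×(-0.2659) = 1.456 mol/dm³.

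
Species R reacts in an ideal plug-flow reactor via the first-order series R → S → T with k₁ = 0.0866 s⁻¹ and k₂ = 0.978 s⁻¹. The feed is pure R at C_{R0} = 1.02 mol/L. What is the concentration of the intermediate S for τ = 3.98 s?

0.0682 mol/L

Solving the coupled first-order balances gives C_S(τ) = [k₁/(k₂−k₁)]·C_{R0}·(e^(−k₁τ) − e^(−k₂τ)).
e^(−k₁τ) = e^(−0.0866×3.98) = e^(−0.3447) = 0.7085; e^(−k₂τ) = e^(−3.892) = 0.02040.
C_S = 0.0866×1.02/(0.978−0.0866) × (0.7085−0.02040) = 0.09909×0.6881 = 0.06818 mol/L.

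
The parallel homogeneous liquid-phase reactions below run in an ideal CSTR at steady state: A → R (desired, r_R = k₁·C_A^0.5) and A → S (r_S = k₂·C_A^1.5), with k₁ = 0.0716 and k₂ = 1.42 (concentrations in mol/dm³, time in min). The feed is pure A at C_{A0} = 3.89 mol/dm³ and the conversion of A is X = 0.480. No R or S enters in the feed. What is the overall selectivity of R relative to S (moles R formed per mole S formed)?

Exit C_A = C_{A0}(1−X) = 3.89×0.520 = 2.023 mol/dm³.
Rates in a CSTR are evaluated at the outlet concentration: r_R = 0.0716×2.023^0.5 = 0.1018, r_S = 1.42×2.023^1.5 = 4.085.
Overall selectivity = C_R/C_S = r_Rτ/(r_Sτ) = r_R/r_S = 0.0249.

0.0249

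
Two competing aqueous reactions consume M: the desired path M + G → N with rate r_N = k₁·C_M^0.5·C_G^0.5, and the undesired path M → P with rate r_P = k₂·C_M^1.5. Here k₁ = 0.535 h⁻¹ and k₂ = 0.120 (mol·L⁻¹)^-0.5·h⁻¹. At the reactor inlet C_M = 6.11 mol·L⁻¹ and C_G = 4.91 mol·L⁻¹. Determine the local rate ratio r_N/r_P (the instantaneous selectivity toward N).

1.62

S_{N/P} = r_N/r_P = (k₁·C_M^0.5·C_G^0.5)/(k₂·C_M^1.5) = (k₁/k₂)·C_M⁻¹·C_G^0.5.
= (0.535×6.110^0.5×4.910^0.5) / (0.120×6.110^1.5) = 2.930/1.812 = 1.62.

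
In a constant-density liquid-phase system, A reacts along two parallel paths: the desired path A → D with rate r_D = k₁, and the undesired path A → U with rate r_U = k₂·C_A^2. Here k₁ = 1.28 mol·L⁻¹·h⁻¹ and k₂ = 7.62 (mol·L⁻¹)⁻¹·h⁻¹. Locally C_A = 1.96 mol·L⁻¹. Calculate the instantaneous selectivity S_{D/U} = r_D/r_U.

0.0437

S_{D/U} = r_D/r_U = (k₁)/(k₂·C_A^2) = (k₁/k₂)·C_A^-2.
= (1.28) / (7.62×1.960^2) = 1.280/29.27 = 0.0437.
The undesired path is higher order in A, so low C_A (CSTR or dilute feed) favours D.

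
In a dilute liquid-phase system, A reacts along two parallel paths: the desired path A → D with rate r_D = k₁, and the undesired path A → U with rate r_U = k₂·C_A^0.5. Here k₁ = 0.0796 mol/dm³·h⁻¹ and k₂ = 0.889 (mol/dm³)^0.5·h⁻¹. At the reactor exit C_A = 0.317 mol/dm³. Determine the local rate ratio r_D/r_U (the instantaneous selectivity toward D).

0.159

S_{D/U} = r_D/r_U = (k₁)/(k₂·C_A^0.5) = (k₁/k₂)·C_A^-0.5.
= (0.0796) / (0.889×0.3170^0.5) = 0.07960/0.5005 = 0.159.
The undesired path is higher order in A, so low C_A (CSTR or dilute feed) favours D.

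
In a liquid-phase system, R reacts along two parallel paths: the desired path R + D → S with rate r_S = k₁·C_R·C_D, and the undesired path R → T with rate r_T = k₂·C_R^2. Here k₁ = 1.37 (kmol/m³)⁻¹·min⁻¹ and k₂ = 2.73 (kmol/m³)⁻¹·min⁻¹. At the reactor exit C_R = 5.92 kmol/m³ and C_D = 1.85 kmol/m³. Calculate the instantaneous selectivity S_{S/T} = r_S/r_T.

0.157

S_{S/T} = r_S/r_T = (k₁·C_R·C_D)/(k₂·C_R^2) = (k₁/k₂)·C_R⁻¹·C_D.
= (1.37×5.920×1.850) / (2.73×5.920^2) = 15.00/95.68 = 0.157.
The undesired path is higher order in R, so low C_R (CSTR or dilute feed) favours S.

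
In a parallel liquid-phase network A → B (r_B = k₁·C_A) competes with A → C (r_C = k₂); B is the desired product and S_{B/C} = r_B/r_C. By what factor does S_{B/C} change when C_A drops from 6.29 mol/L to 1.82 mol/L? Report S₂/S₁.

S_{B/C} = (k₁/k₂)·C_A, so S₂/S₁ = (C_{A,2}/C_{A,1}).
= 1.82/6.29 = 0.289.
Selectivity toward B falls as C_A falls — high-concentration operation is favoured.

0.289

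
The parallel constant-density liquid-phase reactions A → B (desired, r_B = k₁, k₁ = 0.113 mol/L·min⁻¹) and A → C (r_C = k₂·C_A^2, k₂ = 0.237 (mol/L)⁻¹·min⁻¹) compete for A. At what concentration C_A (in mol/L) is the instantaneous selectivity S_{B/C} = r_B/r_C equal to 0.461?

S_{B/C} = (k₁/k₂)·C_A^-2 ⇒ C_A = (S·k₂/k₁)^(-0.5).
= (0.461×0.237/0.113)^(-0.5) = (0.9669)^(-0.5) = 1.02 mol/L.

1.02 mol/L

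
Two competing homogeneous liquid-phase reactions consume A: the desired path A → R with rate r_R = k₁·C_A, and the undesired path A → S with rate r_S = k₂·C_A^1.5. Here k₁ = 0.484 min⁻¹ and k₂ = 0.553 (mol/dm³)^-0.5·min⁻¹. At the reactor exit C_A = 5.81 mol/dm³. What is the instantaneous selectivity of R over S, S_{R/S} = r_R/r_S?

S_{R/S} = r_R/r_S = (k₁·C_A)/(k₂·C_A^1.5) = (k₁/k₂)·C_A^-0.5.
= (0.484×5.810) / (0.553×5.810^1.5) = 2.812/7.744 = 0.363.

0.363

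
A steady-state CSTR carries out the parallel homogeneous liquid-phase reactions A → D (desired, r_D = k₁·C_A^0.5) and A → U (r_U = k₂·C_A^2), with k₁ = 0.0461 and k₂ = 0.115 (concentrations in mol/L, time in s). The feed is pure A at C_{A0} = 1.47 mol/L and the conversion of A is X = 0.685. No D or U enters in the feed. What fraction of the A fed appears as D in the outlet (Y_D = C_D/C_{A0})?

0.384

Exit C_A = C_{A0}(1−X) = 1.47×0.315 = 0.4630 mol/L.
A CSTR operates uniformly at the exit composition, giving r_D = 0.03137 and r_U = 0.02466 (each k·C_A^n at C_A = 0.4630).
Fraction of consumed A going to D: r_D/(r_D+r_U) = 0.5599.
C_D = 0.5599·C_{A0}·X = 0.5599×1.47×0.685 = 0.564 mol/L; Y_D = C_D/C_{A0} = 0.384.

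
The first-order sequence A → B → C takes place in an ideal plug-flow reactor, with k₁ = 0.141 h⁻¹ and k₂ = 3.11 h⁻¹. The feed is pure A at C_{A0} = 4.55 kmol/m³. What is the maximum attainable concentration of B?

0.178 kmol/m³

Evaluating C_B at τ_opt = ln(k₂/k₁)/(k₂−k₁) gives C_{B,max}/C_{A0} = (k₁/k₂)^[k₂/(k₂−k₁)].
= (0.141/3.11)^(3.11/(3.11−0.141)) = (0.04534)^(1.047) = 0.03914.
C_{B,max} = 0.03914×4.55 = 0.178 kmol/m³.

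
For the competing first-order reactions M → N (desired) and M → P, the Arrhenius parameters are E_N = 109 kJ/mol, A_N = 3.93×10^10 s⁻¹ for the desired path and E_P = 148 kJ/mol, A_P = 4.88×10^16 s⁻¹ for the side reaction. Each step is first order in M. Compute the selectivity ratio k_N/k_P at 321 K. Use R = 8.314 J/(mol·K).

k_N/k_P = (A_N/A_P)·exp[−(E_N−E_P)/(RT)] = (A_N/A_P)·exp[(E_P−E_N)/(RT)].
(E_P−E_N)/(RT) = (148−109)×10³/(8.314×321) = 39000/2669 = 14.61.
k_N/k_P = (3.93×10^10/4.88×10^16)·exp(14.61) = 8.053×10^-7 × 2.221×10^6 = 1.79.
Since E_N < E_P, lowering the temperature improves selectivity toward N.

1.79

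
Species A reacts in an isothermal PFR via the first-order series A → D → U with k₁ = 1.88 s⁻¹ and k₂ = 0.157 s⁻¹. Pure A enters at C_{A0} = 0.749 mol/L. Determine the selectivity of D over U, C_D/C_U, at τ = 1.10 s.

Solving the coupled first-order balances gives C_D(τ) = [k₁/(k₂−k₁)]·C_{A0}·(e^(−k₁τ) − e^(−k₂τ)).
e^(−k₁τ) = e^(−1.88×1.10) = e^(−2.068) = 0.1264; e^(−k₂τ) = e^(−0.1727) = 0.8414.
C_D = 1.88×0.749/(0.157−1.88) × (0.1264−0.8414) = (-0.8172)×(-0.7150) = 0.5843 mol/L.
C_A = C_{A0}e^(−k₁τ) = 0.09470 mol/L, so C_U = C_{A0}−C_A−C_D = 0.07000 mol/L; C_D/C_U = 8.35.

8.35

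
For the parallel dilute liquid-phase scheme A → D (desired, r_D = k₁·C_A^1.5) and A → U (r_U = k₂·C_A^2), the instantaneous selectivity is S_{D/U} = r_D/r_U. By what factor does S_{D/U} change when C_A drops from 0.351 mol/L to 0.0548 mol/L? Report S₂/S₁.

2.53

S_{D/U} = (k₁/k₂)·C_A^-0.5, so S₂/S₁ = (C_{A,2}/C_{A,1})^-0.5.
= (0.0548/0.351)^(-0.5) = (0.1561)^(-0.5) = 2.53.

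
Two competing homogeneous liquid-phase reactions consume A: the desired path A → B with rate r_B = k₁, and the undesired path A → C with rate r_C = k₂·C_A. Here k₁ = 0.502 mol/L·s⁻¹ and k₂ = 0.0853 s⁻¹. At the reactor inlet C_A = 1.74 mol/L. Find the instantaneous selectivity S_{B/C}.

S_{B/C} = r_B/r_C = (k₁)/(k₂·C_A) = (k₁/k₂)·C_A⁻¹.
= (0.502) / (0.0853×1.740) = 0.5020/0.1484 = 3.38.
The undesired path is higher order in A, so low C_A (CSTR or dilute feed) favours B.

3.38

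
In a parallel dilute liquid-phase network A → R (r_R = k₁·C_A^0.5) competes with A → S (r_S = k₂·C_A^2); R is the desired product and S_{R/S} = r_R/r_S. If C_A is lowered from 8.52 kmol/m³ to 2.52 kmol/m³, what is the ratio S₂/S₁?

6.22

S_{R/S} = (k₁/k₂)·C_A^-1.5, so S₂/S₁ = (C_{A,2}/C_{A,1})^-1.5.
= (2.52/8.52)^(-1.5) = (0.2958)^(-1.5) = 6.22.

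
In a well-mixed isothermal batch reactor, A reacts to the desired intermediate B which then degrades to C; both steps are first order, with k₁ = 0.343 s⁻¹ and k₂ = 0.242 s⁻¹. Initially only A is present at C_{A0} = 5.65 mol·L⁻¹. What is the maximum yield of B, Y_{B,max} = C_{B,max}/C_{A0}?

0.434

For a first-order series the maximum intermediate yield is C_{B,max}/C_{A0} = (k₁/k₂)^[k₂/(k₂−k₁)].
= (0.343/0.242)^(0.242/(0.242−0.343)) = (1.417)^(-2.396) = 0.4336.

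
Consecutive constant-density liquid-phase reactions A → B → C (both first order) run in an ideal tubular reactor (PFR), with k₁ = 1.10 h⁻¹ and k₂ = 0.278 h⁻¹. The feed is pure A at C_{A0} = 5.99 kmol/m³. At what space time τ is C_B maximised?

Setting dC_B/dτ = 0 gives τ_opt = ln(k₂/k₁)/(k₂−k₁).
= ln(0.278/1.10)/(0.278−1.10) = ln(0.2527)/-0.8220 = -1.375/-0.8220 = 1.67 h.

1.67 h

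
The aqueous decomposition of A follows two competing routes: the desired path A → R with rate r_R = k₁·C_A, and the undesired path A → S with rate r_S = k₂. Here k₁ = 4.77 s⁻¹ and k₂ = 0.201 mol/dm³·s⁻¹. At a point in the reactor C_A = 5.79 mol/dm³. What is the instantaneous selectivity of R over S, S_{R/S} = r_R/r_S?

137

S_{R/S} = r_R/r_S = (k₁·C_A)/(k₂) = (k₁/k₂)·C_A.
= (4.77×5.790) / (0.201) = 27.62/0.2010 = 137.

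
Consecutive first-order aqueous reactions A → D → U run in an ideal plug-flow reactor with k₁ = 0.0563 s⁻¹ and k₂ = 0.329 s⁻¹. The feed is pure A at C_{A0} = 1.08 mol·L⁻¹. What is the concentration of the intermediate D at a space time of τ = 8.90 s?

0.123 mol·L⁻¹

Solving the coupled first-order balances gives C_D(τ) = [k₁/(k₂−k₁)]·C_{A0}·(e^(−k₁τ) − e^(−k₂τ)).
e^(−k₁τ) = e^(−0.0563×8.90) = e^(−0.5011) = 0.6059; e^(−k₂τ) = e^(−2.928) = 0.05350.
C_D = 0.0563×1.08/(0.329−0.0563) × (0.6059−0.05350) = 0.2230×0.5524 = 0.1232 mol·L⁻¹.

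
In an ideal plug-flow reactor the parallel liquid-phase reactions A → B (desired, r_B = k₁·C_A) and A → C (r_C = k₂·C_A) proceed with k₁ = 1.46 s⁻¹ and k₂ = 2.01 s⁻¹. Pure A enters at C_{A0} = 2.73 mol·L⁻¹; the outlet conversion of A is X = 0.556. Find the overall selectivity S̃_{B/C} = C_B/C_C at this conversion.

0.726

C_A = C_{A0}(1−X) = 1.212 mol·L⁻¹.
Both paths are first order in A, so the instantaneous fraction to B is constant: dC_B/d(−C_A) = k₁/(k₁+k₂) = 0.4207.
C_B = 0.4207·(C_{A0}−C_A) = 0.4207×1.518 = 0.639 mol·L⁻¹.
C_C = (C_{A0}−C_A)−C_B = 0.8792 mol·L⁻¹; S̃_{B/C} = 0.6386/0.8792 = 0.726.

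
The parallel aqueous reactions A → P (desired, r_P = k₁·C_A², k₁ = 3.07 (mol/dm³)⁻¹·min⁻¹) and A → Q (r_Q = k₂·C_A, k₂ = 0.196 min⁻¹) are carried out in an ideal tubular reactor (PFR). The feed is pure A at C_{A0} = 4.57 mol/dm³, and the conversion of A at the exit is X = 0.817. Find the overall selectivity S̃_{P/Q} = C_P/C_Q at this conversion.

C_A = C_{A0}(1−X) = 0.8363 mol/dm³.
Along a PFR/batch, dC_Q/dC_A = −r_Q/(r_P+r_Q) = −k₂/(k₂+k₁·C_A).
Integrating from C_{A0} to C_A: C_Q = (0.196/3.07)·ln[(0.196+3.07·4.57)/(0.196+3.07·0.836)] = 0.06384·ln(14.23/2.763) = 0.1046 mol/dm³.
Then C_P = (C_{A0}−C_A) − C_Q = 3.734 − 0.1046 = 3.629 mol/dm³.
S̃_{P/Q} = C_P/C_Q = 3.629/0.1046 = 34.7.

34.7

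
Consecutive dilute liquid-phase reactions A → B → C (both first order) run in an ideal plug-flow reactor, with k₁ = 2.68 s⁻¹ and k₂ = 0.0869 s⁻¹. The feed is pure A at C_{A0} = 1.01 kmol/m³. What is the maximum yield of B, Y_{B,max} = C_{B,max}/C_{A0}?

Evaluating C_B at τ_opt = ln(k₂/k₁)/(k₂−k₁) gives C_{B,max}/C_{A0} = (k₁/k₂)^[k₂/(k₂−k₁)].
= (2.68/0.0869)^(0.0869/(0.0869−2.68)) = (30.84)^(-0.03351) = 0.8914.

0.891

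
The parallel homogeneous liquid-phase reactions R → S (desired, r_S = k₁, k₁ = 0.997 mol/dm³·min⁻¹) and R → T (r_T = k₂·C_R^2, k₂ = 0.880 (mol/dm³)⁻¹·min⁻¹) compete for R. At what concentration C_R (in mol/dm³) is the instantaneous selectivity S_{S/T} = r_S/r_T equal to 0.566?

S_{S/T} = (k₁/k₂)·C_R^-2 ⇒ C_R = (S·k₂/k₁)^(-0.5).
= (0.566×0.880/0.997)^(-0.5) = (0.4996)^(-0.5) = 1.41 mol/dm³.

1.41 mol/dm³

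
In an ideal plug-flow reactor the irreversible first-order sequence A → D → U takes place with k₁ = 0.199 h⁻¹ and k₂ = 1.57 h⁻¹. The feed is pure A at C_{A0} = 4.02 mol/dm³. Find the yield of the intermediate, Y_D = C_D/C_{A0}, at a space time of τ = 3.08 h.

0.0775

The intermediate concentration in a first-order A→B→C sequence is C_D = k₁C_{A0}(e^(−k₁τ) − e^(−k₂τ))/(k₂−k₁).
e^(−k₁τ) = e^(−0.199×3.08) = e^(−0.6129) = 0.5418; e^(−k₂τ) = e^(−4.836) = 0.007942.
C_D = 0.199×4.02/(1.57−0.199) × (0.5418−0.007942) = 0.5835×0.5338 = 0.3115 mol/dm³.
Y_D = C_D/C_{A0} = 0.3115/4.02 = 0.0775.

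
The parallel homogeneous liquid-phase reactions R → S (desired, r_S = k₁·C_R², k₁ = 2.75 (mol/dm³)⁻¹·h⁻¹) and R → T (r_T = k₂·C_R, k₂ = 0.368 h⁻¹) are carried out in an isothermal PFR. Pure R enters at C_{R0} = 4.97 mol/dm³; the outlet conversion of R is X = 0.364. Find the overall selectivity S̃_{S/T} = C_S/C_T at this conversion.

C_R = C_{R0}(1−X) = 3.161 mol/dm³.
Along a PFR/batch, dC_T/dC_R = −r_T/(r_S+r_T) = −k₂/(k₂+k₁·C_R).
Integrating from C_{R0} to C_R: C_T = (0.368/2.75)·ln[(0.368+2.75·4.97)/(0.368+2.75·3.16)] = 0.1338·ln(14.04/9.061) = 0.05857 mol/dm³.
Then C_S = (C_{R0}−C_R) − C_T = 1.809 − 0.05857 = 1.751 mol/dm³.
S̃_{S/T} = C_S/C_T = 1.751/0.05857 = 29.9.

29.9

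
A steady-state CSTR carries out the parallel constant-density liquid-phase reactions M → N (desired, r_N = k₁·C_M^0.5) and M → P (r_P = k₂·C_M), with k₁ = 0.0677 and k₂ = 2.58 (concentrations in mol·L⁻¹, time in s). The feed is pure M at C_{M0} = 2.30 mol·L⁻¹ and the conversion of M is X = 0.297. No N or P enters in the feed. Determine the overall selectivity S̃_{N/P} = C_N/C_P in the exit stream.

Exit C_M = C_{M0}(1−X) = 2.30×0.703 = 1.617 mol·L⁻¹.
A CSTR operates uniformly at the exit composition, giving r_N = 0.08609 and r_P = 4.172 (each k·C_M^n at C_M = 1.617).
Overall selectivity = C_N/C_P = r_Nτ/(r_Pτ) = r_N/r_P = 0.0206.

0.0206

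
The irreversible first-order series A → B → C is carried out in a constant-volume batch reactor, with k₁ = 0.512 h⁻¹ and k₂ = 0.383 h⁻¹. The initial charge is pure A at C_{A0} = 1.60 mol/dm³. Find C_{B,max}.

For a first-order series the maximum intermediate yield is C_{B,max}/C_{A0} = (k₁/k₂)^[k₂/(k₂−k₁)].
= (0.512/0.383)^(0.383/(0.383−0.512)) = (1.337)^(-2.969) = 0.4224.
C_{B,max} = 0.4224×1.60 = 0.676 mol/dm³.

0.676 mol/dm³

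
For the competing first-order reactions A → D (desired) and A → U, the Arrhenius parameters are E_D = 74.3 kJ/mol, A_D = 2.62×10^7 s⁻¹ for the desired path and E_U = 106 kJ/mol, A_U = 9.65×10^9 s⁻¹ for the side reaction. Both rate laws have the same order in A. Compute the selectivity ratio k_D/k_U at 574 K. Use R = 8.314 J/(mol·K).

Since both paths have the same order in A, the concentration cancels and S_{D/U} = k_D/k_U = (A_D/A_U)·exp[(E_U−E_D)/(RT)].
(E_U−E_D)/(RT) = (106−74.3)×10³/(8.314×574) = 31700/4772 = 6.643.
k_D/k_U = (2.62×10^7/9.65×10^9)·exp(6.643) = 0.002715 × 767.1 = 2.08.

2.08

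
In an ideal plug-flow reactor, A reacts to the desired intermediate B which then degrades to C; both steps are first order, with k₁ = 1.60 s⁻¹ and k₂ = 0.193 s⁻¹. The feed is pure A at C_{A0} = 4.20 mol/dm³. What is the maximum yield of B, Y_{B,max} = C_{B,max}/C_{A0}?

0.748

Evaluating C_B at τ_opt = ln(k₂/k₁)/(k₂−k₁) gives C_{B,max}/C_{A0} = (k₁/k₂)^[k₂/(k₂−k₁)].
= (1.60/0.193)^(0.193/(0.193−1.60)) = (8.290)^(-0.1372) = 0.7482.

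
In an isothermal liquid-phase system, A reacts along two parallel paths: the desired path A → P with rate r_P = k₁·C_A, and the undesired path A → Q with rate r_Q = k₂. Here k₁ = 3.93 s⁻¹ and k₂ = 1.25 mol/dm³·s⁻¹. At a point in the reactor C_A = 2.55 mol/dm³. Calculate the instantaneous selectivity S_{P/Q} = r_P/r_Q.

8.02

S_{P/Q} = r_P/r_Q = (k₁·C_A)/(k₂) = (k₁/k₂)·C_A.
= (3.93×2.550) / (1.25) = 10.02/1.250 = 8.02.
Since the desired path is higher order in A, keeping C_A high (PFR or concentrated feed) favours P.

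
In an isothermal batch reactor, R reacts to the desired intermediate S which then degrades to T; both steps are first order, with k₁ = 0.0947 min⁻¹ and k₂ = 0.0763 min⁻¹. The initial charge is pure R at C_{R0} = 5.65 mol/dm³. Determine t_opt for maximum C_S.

11.7 min

Setting dC_S/dt = 0 gives t_opt = ln(k₂/k₁)/(k₂−k₁).
= ln(0.0763/0.0947)/(0.0763−0.0947) = ln(0.8057)/-0.01840 = -0.2160/-0.01840 = 11.7 min.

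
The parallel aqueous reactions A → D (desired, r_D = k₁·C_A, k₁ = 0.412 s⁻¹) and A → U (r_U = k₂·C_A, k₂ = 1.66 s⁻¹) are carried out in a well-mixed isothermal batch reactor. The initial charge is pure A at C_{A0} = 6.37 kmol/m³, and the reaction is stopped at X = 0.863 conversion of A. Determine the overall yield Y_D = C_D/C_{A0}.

C_A = C_{A0}(1−X) = 0.8727 kmol/m³.
Both paths are first order in A, so the instantaneous fraction to D is constant: dC_D/d(−C_A) = k₁/(k₁+k₂) = 0.1988.
C_D = 0.1988·(C_{A0}−C_A) = 0.1988×5.497 = 1.09 kmol/m³.
Y_D = C_D/C_{A0} = 1.093/6.37 = 0.172.

0.172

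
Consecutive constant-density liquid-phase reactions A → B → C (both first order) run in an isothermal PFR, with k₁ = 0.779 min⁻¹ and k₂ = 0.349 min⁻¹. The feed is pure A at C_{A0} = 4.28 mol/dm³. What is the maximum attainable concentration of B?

2.23 mol/dm³

For a first-order series the maximum intermediate yield is C_{B,max}/C_{A0} = (k₁/k₂)^[k₂/(k₂−k₁)].
= (0.779/0.349)^(0.349/(0.349−0.779)) = (2.232)^(-0.8116) = 0.5212.
C_{B,max} = 0.5212×4.28 = 2.23 mol/dm³.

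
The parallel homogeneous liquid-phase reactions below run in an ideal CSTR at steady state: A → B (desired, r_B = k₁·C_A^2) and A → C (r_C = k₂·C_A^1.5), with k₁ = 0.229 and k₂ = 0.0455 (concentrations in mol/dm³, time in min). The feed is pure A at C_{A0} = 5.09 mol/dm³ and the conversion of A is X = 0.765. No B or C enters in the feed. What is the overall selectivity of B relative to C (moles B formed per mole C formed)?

5.50

Exit C_A = C_{A0}(1−X) = 5.09×0.235 = 1.196 mol/dm³.
In a CSTR the entire volume is at exit conditions, so r_B = 0.229×1.196^2 = 0.3276 and r_C = 0.0455×1.196^1.5 = 0.05952.
Overall selectivity = C_B/C_C = r_Bτ/(r_Cτ) = r_B/r_C = 5.50.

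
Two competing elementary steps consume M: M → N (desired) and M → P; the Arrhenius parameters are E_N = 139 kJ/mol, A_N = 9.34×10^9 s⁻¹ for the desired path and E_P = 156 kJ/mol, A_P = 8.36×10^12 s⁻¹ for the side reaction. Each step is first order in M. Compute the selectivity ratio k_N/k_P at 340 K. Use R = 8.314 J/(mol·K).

0.457

k_N/k_P = (A_N/A_P)·exp[−(E_N−E_P)/(RT)] = (A_N/A_P)·exp[(E_P−E_N)/(RT)].
(E_P−E_N)/(RT) = (156−139)×10³/(8.314×340) = 17000/2827 = 6.014.
k_N/k_P = (9.34×10^9/8.36×10^12)·exp(6.014) = 0.001117 × 409.1 = 0.457.
Since E_N < E_P, lowering the temperature improves selectivity toward N.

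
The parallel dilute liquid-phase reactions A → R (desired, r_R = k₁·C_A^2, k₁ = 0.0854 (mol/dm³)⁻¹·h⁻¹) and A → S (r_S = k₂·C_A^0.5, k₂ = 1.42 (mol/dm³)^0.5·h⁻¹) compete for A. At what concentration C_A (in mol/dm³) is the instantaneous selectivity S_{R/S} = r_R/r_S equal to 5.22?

S_{R/S} = (k₁/k₂)·C_A^1.5 ⇒ C_A = (S·k₂/k₁)^(1/1.5).
= (5.22×1.42/0.0854)^(0.6667) = (86.80)^(0.6667) = 19.6 mol/dm³.

19.6 mol/dm³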